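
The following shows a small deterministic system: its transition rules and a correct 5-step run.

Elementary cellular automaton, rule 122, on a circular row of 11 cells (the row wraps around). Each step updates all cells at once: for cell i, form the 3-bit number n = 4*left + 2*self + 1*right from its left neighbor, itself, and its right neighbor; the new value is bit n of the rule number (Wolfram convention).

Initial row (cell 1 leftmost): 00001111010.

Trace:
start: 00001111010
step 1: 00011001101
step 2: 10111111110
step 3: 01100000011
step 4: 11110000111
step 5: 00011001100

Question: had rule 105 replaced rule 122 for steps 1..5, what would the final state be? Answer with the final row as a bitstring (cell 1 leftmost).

(re-executing steps 1..5 under rule 105; state before step 1: 00001111010)
step 1: 11101001100
step 2: 10110001100
step 3: 01110101100
step 4: 01011011101
step 5: 10111110110

10111110110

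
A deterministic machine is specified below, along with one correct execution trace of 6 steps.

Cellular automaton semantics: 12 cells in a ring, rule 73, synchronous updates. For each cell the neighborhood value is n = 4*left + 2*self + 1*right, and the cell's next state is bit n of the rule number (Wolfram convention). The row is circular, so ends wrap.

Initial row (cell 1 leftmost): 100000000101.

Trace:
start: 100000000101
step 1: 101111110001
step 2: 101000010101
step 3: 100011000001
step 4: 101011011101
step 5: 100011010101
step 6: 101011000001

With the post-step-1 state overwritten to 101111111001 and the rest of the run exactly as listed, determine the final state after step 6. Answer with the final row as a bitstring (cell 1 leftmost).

state after step 1 := 101111111001
step 2: 101000001001
step 3: 100011100001
step 4: 101010101101
step 5: 100000001101
step 6: 101111101101

101111101101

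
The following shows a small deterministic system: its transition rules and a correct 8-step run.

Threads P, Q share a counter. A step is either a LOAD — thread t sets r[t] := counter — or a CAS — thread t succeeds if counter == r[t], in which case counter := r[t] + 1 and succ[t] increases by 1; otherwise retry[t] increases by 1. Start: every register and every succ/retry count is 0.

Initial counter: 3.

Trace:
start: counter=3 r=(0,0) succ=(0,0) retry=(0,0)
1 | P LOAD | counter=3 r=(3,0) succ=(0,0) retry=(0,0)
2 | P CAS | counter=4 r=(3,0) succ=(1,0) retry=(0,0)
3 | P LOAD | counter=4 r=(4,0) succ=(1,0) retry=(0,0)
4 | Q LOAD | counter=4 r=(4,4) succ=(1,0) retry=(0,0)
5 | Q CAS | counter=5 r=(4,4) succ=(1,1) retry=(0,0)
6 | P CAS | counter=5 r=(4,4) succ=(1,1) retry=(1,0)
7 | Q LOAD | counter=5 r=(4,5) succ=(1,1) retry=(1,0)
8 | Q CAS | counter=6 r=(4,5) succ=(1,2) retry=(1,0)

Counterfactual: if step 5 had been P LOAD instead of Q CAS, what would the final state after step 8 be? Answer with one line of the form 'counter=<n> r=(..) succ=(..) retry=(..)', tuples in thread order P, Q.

(re-executing from step 5 with the substitution; state before step 5: counter=4 r=(4,4) succ=(1,0) retry=(0,0))
5 | P LOAD | counter=4 r=(4,4) succ=(1,0) retry=(0,0)
6 | P CAS | counter=5 r=(4,4) succ=(2,0) retry=(0,0)
7 | Q LOAD | counter=5 r=(4,5) succ=(2,0) retry=(0,0)
8 | Q CAS | counter=6 r=(4,5) succ=(2,1) retry=(0,0)

counter=6 r=(4,5) succ=(2,1) retry=(0,0)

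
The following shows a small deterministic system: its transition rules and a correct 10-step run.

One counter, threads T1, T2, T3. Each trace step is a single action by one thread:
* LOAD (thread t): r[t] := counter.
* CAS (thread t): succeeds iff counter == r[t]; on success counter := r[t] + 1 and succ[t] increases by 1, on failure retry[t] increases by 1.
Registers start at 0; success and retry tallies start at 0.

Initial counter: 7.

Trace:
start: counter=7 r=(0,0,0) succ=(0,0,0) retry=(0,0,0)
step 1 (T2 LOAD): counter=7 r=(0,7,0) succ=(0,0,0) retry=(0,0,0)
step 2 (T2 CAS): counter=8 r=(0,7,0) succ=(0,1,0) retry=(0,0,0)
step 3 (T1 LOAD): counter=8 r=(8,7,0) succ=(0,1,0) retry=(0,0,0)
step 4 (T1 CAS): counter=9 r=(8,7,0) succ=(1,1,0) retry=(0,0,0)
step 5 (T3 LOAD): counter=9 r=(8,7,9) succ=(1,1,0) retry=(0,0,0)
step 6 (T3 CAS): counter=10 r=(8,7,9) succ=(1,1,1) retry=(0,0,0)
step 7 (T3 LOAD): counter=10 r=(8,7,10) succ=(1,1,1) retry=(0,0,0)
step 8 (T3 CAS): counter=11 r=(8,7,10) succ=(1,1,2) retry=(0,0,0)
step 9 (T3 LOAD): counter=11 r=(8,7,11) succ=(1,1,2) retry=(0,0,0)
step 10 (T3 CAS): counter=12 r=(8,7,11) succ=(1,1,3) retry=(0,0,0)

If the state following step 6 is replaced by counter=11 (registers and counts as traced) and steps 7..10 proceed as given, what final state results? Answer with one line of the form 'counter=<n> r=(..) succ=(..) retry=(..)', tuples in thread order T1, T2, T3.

state after step 6 := counter=11 r=(8,7,9) succ=(1,1,1) retry=(0,0,0)
step 7 (T3 LOAD): counter=11 r=(8,7,11) succ=(1,1,1) retry=(0,0,0)
step 8 (T3 CAS): counter=12 r=(8,7,11) succ=(1,1,2) retry=(0,0,0)
step 9 (T3 LOAD): counter=12 r=(8,7,12) succ=(1,1,2) retry=(0,0,0)
step 10 (T3 CAS): counter=13 r=(8,7,12) succ=(1,1,3) retry=(0,0,0)

counter=13 r=(8,7,12) succ=(1,1,3) retry=(0,0,0)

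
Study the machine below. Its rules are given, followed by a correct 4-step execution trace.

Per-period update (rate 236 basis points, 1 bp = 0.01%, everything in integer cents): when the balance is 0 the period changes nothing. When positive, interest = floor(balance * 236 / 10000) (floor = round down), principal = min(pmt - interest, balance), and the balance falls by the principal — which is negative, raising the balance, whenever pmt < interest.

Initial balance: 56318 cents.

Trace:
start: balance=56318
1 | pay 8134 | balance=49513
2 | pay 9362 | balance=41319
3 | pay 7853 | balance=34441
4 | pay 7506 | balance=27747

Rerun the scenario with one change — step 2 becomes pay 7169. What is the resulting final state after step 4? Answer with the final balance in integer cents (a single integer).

30044

(re-executing from step 2 with the substitution; state before step 2: balance=49513)
2 | pay 7169 | balance=43512
3 | pay 7853 | balance=36685
4 | pay 7506 | balance=30044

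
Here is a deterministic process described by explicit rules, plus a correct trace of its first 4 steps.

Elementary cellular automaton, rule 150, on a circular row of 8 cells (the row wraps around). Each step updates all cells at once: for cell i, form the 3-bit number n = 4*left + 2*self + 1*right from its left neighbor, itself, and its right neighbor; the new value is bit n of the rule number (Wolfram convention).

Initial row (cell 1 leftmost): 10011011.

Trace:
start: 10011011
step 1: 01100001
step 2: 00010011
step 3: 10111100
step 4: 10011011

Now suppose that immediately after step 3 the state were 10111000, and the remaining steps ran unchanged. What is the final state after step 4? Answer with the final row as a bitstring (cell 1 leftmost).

state after step 3 := 10111000
step 4: 10010101

10010101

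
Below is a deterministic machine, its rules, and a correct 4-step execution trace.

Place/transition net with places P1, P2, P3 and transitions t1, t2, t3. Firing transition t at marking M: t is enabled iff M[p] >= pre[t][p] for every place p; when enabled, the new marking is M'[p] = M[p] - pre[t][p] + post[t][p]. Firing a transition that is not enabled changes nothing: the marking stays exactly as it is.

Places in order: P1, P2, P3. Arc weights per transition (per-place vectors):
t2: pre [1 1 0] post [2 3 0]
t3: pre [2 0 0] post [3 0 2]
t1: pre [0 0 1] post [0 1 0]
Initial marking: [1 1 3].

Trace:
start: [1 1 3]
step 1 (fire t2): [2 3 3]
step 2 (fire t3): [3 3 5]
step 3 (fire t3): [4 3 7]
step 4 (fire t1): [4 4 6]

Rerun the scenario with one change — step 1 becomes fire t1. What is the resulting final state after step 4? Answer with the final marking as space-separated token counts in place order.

1 3 1

(re-executing from step 1 with the substitution; state before step 1: [1 1 3])
step 1 (fire t1): [1 2 2]
step 2 (fire t3): [1 2 2]
step 3 (fire t3): [1 2 2]
step 4 (fire t1): [1 3 1]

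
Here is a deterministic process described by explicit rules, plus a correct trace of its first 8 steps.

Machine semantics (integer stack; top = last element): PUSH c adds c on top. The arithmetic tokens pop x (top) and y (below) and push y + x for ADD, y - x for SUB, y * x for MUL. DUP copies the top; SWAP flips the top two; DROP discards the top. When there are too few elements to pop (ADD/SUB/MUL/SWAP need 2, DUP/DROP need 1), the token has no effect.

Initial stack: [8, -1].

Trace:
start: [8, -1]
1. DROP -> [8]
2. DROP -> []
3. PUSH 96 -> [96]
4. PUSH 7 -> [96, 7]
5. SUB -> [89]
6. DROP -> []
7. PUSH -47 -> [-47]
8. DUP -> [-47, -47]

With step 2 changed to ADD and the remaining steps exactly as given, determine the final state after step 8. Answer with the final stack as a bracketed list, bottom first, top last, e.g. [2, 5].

[8, -47, -47]

(re-executing from step 2 with the substitution; state before step 2: [8])
2. ADD -> [8]
3. PUSH 96 -> [8, 96]
4. PUSH 7 -> [8, 96, 7]
5. SUB -> [8, 89]
6. DROP -> [8]
7. PUSH -47 -> [8, -47]
8. DUP -> [8, -47, -47]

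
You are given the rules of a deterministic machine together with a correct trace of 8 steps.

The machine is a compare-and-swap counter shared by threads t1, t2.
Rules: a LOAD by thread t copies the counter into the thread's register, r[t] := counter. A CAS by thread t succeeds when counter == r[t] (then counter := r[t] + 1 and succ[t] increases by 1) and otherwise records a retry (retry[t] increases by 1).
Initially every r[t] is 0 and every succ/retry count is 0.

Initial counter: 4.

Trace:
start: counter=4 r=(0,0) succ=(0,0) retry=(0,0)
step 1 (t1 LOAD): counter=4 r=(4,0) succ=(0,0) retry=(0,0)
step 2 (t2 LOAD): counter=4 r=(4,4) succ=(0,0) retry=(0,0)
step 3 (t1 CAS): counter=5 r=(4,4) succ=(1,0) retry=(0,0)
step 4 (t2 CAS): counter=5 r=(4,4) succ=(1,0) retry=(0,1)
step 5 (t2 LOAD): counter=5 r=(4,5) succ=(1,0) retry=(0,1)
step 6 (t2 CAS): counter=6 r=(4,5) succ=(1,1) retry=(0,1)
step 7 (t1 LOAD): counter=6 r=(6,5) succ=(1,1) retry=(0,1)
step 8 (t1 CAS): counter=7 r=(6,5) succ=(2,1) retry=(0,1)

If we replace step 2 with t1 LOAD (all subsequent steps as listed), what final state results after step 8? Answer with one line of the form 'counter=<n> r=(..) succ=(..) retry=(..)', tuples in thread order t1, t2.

(re-executing from step 2 with the substitution; state before step 2: counter=4 r=(4,0) succ=(0,0) retry=(0,0))
step 2 (t1 LOAD): counter=4 r=(4,0) succ=(0,0) retry=(0,0)
step 3 (t1 CAS): counter=5 r=(4,0) succ=(1,0) retry=(0,0)
step 4 (t2 CAS): counter=5 r=(4,0) succ=(1,0) retry=(0,1)
step 5 (t2 LOAD): counter=5 r=(4,5) succ=(1,0) retry=(0,1)
step 6 (t2 CAS): counter=6 r=(4,5) succ=(1,1) retry=(0,1)
step 7 (t1 LOAD): counter=6 r=(6,5) succ=(1,1) retry=(0,1)
step 8 (t1 CAS): counter=7 r=(6,5) succ=(2,1) retry=(0,1)

counter=7 r=(6,5) succ=(2,1) retry=(0,1)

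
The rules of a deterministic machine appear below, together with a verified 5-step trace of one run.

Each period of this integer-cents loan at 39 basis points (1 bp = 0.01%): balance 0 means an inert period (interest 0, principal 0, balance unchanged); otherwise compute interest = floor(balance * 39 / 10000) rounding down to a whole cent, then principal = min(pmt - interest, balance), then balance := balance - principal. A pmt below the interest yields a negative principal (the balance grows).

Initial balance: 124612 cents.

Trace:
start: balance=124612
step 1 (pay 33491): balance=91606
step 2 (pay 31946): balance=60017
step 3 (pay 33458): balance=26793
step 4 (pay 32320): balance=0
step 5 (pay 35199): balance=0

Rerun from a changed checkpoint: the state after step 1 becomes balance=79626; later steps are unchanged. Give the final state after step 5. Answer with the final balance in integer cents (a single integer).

state after step 1 := balance=79626
step 2 (pay 31946): balance=47990
step 3 (pay 33458): balance=14719
step 4 (pay 32320): balance=0
step 5 (pay 35199): balance=0

0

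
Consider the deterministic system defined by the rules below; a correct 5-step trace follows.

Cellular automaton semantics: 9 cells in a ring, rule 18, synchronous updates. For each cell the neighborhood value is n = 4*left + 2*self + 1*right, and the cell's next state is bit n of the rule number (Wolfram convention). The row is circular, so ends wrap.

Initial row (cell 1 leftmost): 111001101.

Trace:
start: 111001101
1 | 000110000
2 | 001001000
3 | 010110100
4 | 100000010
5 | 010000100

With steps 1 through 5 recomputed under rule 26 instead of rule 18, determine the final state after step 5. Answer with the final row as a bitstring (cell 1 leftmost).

(re-executing steps 1..5 under rule 26; state before step 1: 111001101)
1 | 000111001
2 | 101100110
3 | 001011100
4 | 010010010
5 | 101101101

101101101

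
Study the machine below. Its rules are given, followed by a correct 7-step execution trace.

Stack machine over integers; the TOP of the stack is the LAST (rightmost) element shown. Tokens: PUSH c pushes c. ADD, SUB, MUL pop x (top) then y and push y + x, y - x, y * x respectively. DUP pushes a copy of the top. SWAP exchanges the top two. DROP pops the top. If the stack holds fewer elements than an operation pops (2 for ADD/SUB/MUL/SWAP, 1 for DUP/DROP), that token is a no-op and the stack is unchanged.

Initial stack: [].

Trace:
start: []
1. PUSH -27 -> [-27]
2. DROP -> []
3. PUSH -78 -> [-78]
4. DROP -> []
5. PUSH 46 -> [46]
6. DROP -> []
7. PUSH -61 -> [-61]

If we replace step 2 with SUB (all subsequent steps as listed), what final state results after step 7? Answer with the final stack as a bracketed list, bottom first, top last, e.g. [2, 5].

(re-executing from step 2 with the substitution; state before step 2: [-27])
2. SUB -> [-27]
3. PUSH -78 -> [-27, -78]
4. DROP -> [-27]
5. PUSH 46 -> [-27, 46]
6. DROP -> [-27]
7. PUSH -61 -> [-27, -61]

[-27, -61]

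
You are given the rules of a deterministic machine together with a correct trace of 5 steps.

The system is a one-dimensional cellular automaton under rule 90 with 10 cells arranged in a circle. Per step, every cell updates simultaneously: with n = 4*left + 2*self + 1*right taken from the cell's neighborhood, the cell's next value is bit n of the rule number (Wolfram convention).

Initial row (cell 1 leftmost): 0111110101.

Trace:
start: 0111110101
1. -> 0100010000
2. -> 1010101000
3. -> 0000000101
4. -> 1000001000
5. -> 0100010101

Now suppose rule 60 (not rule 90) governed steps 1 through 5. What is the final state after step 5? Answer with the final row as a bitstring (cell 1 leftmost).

(re-executing steps 1..5 under rule 60; state before step 1: 0111110101)
1. -> 1100001111
2. -> 0010001000
3. -> 0011001100
4. -> 0010101010
5. -> 0011111111

0011111111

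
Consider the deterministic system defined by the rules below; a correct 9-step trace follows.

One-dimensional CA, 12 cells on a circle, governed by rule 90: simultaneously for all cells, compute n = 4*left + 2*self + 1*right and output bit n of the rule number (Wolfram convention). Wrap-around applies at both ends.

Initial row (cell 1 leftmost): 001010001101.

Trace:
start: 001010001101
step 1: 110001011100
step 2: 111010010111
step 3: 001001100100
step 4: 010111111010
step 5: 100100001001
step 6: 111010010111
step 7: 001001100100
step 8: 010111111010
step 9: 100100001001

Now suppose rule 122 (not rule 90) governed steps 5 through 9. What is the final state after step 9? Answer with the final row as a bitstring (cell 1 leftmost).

001111111100

(re-executing steps 5..9 under rule 122; state before step 5: 010111111010)
step 5: 101100001101
step 6: 111110011111
step 7: 000011110000
step 8: 000110011000
step 9: 001111111100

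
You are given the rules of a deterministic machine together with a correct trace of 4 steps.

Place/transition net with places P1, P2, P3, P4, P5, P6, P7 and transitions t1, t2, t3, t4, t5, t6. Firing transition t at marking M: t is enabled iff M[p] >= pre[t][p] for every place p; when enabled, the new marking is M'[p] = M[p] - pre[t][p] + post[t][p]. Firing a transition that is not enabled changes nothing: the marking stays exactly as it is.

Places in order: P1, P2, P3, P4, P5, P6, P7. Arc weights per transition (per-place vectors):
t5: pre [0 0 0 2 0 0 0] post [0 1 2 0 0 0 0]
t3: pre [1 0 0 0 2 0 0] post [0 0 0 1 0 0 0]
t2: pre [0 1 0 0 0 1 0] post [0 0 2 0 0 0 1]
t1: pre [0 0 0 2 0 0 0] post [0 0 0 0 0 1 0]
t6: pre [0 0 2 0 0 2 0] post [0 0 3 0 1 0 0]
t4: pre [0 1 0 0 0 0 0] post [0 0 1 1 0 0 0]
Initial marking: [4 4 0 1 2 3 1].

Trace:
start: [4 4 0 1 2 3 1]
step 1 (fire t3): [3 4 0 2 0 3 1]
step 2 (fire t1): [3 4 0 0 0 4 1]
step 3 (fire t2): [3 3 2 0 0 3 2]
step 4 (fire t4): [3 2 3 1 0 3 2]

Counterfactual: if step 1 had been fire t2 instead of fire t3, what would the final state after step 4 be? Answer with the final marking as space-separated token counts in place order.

4 1 5 2 2 1 3

(re-executing from step 1 with the substitution; state before step 1: [4 4 0 1 2 3 1])
step 1 (fire t2): [4 3 2 1 2 2 2]
step 2 (fire t1): [4 3 2 1 2 2 2]
step 3 (fire t2): [4 2 4 1 2 1 3]
step 4 (fire t4): [4 1 5 2 2 1 3]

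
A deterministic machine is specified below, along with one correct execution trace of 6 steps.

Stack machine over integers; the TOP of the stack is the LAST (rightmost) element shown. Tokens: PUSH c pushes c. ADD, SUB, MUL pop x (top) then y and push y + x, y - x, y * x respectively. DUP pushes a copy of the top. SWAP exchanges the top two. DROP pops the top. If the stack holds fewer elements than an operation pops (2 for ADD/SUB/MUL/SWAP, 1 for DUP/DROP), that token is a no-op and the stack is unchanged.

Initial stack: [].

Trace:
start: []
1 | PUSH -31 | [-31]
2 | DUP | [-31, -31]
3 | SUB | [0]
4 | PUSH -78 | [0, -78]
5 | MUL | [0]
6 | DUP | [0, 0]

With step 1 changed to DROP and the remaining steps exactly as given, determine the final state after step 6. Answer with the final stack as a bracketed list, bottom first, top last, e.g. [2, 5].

(re-executing from step 1 with the substitution; state before step 1: [])
1 | DROP | []
2 | DUP | []
3 | SUB | []
4 | PUSH -78 | [-78]
5 | MUL | [-78]
6 | DUP | [-78, -78]

[-78, -78]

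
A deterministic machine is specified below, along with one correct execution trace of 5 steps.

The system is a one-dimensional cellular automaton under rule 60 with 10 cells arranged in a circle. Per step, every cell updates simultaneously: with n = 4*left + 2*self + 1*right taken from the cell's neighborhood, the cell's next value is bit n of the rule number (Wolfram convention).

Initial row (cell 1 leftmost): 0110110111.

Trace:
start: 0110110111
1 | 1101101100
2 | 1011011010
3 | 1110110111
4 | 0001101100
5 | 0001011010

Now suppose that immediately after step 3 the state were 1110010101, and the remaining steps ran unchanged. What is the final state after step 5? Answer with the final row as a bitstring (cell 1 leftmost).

state after step 3 := 1110010101
4 | 0001011111
5 | 1001110000

1001110000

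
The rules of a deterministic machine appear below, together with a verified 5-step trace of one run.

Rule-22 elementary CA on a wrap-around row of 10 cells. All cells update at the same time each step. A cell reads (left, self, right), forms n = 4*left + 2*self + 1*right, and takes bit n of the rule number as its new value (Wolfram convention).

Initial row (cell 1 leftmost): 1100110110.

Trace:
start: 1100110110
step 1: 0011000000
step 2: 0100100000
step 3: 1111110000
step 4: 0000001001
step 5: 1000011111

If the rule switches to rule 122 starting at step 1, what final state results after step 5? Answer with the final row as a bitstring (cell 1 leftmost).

(re-executing steps 1..5 under rule 122; state before step 1: 1100110110)
step 1: 1111111111
step 2: 0000000000
step 3: 0000000000
step 4: 0000000000
step 5: 0000000000

0000000000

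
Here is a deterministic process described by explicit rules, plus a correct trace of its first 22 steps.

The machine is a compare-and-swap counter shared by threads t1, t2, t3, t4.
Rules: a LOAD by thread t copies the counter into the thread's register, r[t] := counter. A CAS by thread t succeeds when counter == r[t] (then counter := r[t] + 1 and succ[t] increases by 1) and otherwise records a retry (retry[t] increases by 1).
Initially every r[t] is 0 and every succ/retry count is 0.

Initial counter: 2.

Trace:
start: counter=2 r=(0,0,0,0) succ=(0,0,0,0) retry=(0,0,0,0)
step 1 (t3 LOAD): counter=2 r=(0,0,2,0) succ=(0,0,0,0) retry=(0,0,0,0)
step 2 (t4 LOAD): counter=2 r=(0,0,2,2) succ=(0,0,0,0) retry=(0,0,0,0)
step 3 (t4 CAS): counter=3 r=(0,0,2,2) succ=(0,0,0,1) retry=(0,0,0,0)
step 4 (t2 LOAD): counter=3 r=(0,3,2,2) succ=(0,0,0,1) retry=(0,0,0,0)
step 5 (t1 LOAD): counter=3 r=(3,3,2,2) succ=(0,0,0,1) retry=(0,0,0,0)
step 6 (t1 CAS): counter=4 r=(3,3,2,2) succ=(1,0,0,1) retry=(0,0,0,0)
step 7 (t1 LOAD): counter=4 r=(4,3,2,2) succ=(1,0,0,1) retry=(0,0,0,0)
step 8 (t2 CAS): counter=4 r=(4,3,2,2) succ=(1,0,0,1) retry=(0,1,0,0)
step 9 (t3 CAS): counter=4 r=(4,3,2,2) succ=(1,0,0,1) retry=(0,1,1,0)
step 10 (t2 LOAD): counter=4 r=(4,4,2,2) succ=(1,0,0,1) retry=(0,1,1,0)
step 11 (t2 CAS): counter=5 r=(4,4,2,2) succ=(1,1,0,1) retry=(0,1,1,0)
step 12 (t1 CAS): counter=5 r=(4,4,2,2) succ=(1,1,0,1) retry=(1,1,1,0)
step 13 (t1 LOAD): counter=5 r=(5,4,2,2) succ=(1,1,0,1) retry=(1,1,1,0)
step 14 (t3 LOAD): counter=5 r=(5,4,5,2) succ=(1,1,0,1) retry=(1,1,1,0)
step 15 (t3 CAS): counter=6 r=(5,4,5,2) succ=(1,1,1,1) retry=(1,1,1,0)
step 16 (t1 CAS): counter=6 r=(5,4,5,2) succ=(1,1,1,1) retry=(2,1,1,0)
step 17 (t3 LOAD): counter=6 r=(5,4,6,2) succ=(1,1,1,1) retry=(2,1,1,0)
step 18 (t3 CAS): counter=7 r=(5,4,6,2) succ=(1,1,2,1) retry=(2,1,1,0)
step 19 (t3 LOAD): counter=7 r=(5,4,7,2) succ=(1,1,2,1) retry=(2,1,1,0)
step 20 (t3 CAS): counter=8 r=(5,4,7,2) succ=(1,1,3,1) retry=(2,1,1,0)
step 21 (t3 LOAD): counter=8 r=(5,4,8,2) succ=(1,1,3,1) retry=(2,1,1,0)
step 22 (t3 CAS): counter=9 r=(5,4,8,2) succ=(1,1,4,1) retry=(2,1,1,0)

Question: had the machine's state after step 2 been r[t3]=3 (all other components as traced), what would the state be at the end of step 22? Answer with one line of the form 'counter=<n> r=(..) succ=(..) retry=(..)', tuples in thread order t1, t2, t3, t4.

state after step 2 := counter=2 r=(0,0,3,2) succ=(0,0,0,0) retry=(0,0,0,0)
step 3 (t4 CAS): counter=3 r=(0,0,3,2) succ=(0,0,0,1) retry=(0,0,0,0)
step 4 (t2 LOAD): counter=3 r=(0,3,3,2) succ=(0,0,0,1) retry=(0,0,0,0)
step 5 (t1 LOAD): counter=3 r=(3,3,3,2) succ=(0,0,0,1) retry=(0,0,0,0)
step 6 (t1 CAS): counter=4 r=(3,3,3,2) succ=(1,0,0,1) retry=(0,0,0,0)
step 7 (t1 LOAD): counter=4 r=(4,3,3,2) succ=(1,0,0,1) retry=(0,0,0,0)
step 8 (t2 CAS): counter=4 r=(4,3,3,2) succ=(1,0,0,1) retry=(0,1,0,0)
step 9 (t3 CAS): counter=4 r=(4,3,3,2) succ=(1,0,0,1) retry=(0,1,1,0)
step 10 (t2 LOAD): counter=4 r=(4,4,3,2) succ=(1,0,0,1) retry=(0,1,1,0)
step 11 (t2 CAS): counter=5 r=(4,4,3,2) succ=(1,1,0,1) retry=(0,1,1,0)
step 12 (t1 CAS): counter=5 r=(4,4,3,2) succ=(1,1,0,1) retry=(1,1,1,0)
step 13 (t1 LOAD): counter=5 r=(5,4,3,2) succ=(1,1,0,1) retry=(1,1,1,0)
step 14 (t3 LOAD): counter=5 r=(5,4,5,2) succ=(1,1,0,1) retry=(1,1,1,0)
step 15 (t3 CAS): counter=6 r=(5,4,5,2) succ=(1,1,1,1) retry=(1,1,1,0)
step 16 (t1 CAS): counter=6 r=(5,4,5,2) succ=(1,1,1,1) retry=(2,1,1,0)
step 17 (t3 LOAD): counter=6 r=(5,4,6,2) succ=(1,1,1,1) retry=(2,1,1,0)
step 18 (t3 CAS): counter=7 r=(5,4,6,2) succ=(1,1,2,1) retry=(2,1,1,0)
step 19 (t3 LOAD): counter=7 r=(5,4,7,2) succ=(1,1,2,1) retry=(2,1,1,0)
step 20 (t3 CAS): counter=8 r=(5,4,7,2) succ=(1,1,3,1) retry=(2,1,1,0)
step 21 (t3 LOAD): counter=8 r=(5,4,8,2) succ=(1,1,3,1) retry=(2,1,1,0)
step 22 (t3 CAS): counter=9 r=(5,4,8,2) succ=(1,1,4,1) retry=(2,1,1,0)

counter=9 r=(5,4,8,2) succ=(1,1,4,1) retry=(2,1,1,0)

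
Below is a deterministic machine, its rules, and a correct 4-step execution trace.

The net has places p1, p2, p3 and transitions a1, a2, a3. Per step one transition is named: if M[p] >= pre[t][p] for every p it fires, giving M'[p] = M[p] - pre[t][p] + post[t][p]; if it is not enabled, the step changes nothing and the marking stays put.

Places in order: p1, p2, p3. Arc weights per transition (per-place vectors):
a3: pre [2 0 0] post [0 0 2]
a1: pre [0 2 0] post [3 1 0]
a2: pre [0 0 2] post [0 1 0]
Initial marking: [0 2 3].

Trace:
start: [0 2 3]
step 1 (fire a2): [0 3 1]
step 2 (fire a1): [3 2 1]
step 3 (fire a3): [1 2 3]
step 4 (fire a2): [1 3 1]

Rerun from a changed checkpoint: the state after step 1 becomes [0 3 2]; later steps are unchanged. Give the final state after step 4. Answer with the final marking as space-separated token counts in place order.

state after step 1 := [0 3 2]
step 2 (fire a1): [3 2 2]
step 3 (fire a3): [1 2 4]
step 4 (fire a2): [1 3 2]

1 3 2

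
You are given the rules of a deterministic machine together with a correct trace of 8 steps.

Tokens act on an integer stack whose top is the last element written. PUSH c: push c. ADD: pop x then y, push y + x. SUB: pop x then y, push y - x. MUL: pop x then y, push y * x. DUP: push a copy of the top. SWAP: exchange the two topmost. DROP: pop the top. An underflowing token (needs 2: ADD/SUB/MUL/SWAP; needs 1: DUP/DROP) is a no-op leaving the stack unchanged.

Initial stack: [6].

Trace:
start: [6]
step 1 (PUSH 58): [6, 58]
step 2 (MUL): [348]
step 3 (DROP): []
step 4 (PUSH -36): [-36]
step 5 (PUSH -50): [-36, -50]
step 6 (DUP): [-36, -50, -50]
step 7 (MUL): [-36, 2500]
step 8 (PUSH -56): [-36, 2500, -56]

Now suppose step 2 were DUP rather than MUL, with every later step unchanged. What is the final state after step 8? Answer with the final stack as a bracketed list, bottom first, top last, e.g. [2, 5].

(re-executing from step 2 with the substitution; state before step 2: [6, 58])
step 2 (DUP): [6, 58, 58]
step 3 (DROP): [6, 58]
step 4 (PUSH -36): [6, 58, -36]
step 5 (PUSH -50): [6, 58, -36, -50]
step 6 (DUP): [6, 58, -36, -50, -50]
step 7 (MUL): [6, 58, -36, 2500]
step 8 (PUSH -56): [6, 58, -36, 2500, -56]

[6, 58, -36, 2500, -56]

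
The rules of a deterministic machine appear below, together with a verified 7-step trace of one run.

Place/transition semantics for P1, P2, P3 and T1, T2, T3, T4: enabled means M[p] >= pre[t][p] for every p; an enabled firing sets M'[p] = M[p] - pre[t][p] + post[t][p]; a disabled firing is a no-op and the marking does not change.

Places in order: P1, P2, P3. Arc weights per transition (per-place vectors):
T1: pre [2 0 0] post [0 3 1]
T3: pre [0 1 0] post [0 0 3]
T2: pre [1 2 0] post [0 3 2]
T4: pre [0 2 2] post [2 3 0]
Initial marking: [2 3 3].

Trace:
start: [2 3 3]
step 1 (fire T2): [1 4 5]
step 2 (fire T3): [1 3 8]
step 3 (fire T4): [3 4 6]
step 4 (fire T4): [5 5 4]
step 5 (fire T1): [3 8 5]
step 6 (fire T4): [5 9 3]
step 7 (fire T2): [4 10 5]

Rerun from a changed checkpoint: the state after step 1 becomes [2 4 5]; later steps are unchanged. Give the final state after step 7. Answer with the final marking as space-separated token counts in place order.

5 10 5

state after step 1 := [2 4 5]
step 2 (fire T3): [2 3 8]
step 3 (fire T4): [4 4 6]
step 4 (fire T4): [6 5 4]
step 5 (fire T1): [4 8 5]
step 6 (fire T4): [6 9 3]
step 7 (fire T2): [5 10 5]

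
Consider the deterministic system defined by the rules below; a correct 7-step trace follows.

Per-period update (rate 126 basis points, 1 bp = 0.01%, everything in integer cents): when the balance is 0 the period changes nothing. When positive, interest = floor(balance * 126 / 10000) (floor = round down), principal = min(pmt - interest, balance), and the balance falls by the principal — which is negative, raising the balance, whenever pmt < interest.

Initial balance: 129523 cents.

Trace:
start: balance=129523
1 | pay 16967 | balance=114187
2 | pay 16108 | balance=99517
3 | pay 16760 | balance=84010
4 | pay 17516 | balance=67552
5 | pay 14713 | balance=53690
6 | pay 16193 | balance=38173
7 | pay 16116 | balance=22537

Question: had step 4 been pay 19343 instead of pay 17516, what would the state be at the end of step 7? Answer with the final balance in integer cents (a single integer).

20641

(re-executing from step 4 with the substitution; state before step 4: balance=84010)
4 | pay 19343 | balance=65725
5 | pay 14713 | balance=51840
6 | pay 16193 | balance=36300
7 | pay 16116 | balance=20641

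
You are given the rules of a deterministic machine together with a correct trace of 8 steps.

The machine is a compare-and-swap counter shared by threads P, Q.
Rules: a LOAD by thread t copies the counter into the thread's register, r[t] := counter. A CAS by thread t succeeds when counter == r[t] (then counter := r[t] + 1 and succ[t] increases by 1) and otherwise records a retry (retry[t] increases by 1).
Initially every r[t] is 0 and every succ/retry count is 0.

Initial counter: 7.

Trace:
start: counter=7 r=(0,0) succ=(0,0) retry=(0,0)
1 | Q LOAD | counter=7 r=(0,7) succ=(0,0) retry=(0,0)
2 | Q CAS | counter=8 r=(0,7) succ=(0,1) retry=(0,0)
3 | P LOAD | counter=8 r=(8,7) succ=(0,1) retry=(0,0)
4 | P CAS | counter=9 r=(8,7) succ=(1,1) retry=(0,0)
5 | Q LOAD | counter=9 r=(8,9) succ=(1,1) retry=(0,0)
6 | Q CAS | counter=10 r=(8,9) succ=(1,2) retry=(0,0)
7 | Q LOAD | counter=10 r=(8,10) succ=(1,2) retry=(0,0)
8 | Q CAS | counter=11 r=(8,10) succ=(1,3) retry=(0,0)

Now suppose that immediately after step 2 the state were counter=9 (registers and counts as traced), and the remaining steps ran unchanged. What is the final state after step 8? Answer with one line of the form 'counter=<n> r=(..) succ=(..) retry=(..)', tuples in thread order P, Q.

state after step 2 := counter=9 r=(0,7) succ=(0,1) retry=(0,0)
3 | P LOAD | counter=9 r=(9,7) succ=(0,1) retry=(0,0)
4 | P CAS | counter=10 r=(9,7) succ=(1,1) retry=(0,0)
5 | Q LOAD | counter=10 r=(9,10) succ=(1,1) retry=(0,0)
6 | Q CAS | counter=11 r=(9,10) succ=(1,2) retry=(0,0)
7 | Q LOAD | counter=11 r=(9,11) succ=(1,2) retry=(0,0)
8 | Q CAS | counter=12 r=(9,11) succ=(1,3) retry=(0,0)

counter=12 r=(9,11) succ=(1,3) retry=(0,0)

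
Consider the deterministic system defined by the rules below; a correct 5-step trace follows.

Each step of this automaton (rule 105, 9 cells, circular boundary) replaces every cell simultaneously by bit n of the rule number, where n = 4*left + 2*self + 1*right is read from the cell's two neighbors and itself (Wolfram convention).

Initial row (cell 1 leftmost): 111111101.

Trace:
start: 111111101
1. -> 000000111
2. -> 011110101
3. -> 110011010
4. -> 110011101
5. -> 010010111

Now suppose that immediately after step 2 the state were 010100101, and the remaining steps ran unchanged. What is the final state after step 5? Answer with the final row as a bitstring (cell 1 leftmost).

state after step 2 := 010100101
3. -> 101000010
4. -> 010011001
5. -> 100011000

100011000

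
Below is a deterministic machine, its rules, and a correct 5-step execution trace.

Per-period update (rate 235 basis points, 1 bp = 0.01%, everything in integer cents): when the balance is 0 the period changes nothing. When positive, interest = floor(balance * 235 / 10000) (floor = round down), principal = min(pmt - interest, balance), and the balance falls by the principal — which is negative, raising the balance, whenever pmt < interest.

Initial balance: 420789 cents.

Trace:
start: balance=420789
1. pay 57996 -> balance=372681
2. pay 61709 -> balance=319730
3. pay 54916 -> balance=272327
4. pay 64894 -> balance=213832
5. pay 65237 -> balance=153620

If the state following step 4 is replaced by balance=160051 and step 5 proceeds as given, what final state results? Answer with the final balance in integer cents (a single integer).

98575

state after step 4 := balance=160051
5. pay 65237 -> balance=98575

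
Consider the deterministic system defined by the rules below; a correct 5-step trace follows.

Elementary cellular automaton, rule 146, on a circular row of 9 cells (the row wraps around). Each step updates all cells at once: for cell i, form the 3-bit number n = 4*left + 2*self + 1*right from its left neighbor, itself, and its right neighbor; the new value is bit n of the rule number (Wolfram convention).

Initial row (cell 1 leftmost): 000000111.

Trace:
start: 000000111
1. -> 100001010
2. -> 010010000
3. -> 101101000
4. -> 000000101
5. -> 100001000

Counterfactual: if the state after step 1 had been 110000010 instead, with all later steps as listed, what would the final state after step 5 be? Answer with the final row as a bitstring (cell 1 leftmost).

010000010

state after step 1 := 110000010
2. -> 001000100
3. -> 010101010
4. -> 100000001
5. -> 010000010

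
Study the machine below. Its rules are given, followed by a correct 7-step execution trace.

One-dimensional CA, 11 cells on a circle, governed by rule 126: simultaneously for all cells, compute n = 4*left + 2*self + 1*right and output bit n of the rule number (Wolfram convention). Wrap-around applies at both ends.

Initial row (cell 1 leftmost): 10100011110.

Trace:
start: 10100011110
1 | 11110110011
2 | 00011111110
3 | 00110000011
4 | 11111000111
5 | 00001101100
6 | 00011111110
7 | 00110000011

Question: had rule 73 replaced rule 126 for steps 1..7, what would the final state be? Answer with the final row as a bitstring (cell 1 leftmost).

(re-executing steps 1..7 under rule 73; state before step 1: 10100011110)
1 | 00001010010
2 | 11100000000
3 | 10101111110
4 | 00001000010
5 | 11100011000
6 | 10101011010
7 | 00000011000

00000011000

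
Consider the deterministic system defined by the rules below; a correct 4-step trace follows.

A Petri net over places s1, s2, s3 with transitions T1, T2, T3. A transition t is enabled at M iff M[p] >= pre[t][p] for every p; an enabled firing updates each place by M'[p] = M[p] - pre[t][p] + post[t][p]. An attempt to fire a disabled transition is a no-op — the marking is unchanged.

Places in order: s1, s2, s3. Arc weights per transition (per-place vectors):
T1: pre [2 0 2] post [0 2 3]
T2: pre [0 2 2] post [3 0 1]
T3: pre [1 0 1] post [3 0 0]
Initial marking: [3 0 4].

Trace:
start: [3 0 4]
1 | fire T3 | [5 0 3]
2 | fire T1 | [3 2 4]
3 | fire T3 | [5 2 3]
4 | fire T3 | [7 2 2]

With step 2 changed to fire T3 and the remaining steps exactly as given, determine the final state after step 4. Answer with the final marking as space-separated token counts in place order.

(re-executing from step 2 with the substitution; state before step 2: [5 0 3])
2 | fire T3 | [7 0 2]
3 | fire T3 | [9 0 1]
4 | fire T3 | [11 0 0]

11 0 0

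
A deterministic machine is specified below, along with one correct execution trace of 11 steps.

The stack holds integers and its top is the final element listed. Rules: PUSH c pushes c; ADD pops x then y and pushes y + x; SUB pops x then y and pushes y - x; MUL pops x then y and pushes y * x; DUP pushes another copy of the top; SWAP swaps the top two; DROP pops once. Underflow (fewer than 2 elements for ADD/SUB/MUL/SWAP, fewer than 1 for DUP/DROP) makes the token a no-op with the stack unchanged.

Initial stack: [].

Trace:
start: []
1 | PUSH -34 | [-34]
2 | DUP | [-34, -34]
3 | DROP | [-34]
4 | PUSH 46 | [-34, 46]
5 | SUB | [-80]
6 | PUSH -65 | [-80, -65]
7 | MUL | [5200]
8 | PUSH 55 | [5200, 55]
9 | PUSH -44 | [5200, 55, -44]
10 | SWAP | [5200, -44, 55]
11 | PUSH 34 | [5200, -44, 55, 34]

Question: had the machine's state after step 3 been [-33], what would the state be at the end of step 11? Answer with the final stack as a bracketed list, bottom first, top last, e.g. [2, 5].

[5135, -44, 55, 34]

state after step 3 := [-33]
4 | PUSH 46 | [-33, 46]
5 | SUB | [-79]
6 | PUSH -65 | [-79, -65]
7 | MUL | [5135]
8 | PUSH 55 | [5135, 55]
9 | PUSH -44 | [5135, 55, -44]
10 | SWAP | [5135, -44, 55]
11 | PUSH 34 | [5135, -44, 55, 34]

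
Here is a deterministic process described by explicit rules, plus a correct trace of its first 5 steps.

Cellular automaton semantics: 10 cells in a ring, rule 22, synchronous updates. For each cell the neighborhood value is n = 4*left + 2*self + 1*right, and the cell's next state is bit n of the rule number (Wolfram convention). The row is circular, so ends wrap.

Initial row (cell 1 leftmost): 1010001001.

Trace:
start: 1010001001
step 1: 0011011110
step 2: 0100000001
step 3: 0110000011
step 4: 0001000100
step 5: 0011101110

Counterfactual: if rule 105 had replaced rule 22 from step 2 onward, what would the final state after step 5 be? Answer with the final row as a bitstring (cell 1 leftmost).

1010110000

(re-executing steps 2..5 under rule 105; state before step 2: 0011011110)
step 2: 1011110010
step 3: 0110010001
step 4: 1110000100
step 5: 1010110000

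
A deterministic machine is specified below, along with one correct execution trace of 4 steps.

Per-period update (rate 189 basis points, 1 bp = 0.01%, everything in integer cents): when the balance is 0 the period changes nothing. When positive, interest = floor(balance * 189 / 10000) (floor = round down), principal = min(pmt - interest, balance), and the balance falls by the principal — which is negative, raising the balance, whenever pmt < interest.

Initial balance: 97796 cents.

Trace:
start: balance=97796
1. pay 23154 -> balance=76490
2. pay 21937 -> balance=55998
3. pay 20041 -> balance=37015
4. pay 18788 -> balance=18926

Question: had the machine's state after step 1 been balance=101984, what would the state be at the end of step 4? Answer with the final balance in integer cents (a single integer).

state after step 1 := balance=101984
2. pay 21937 -> balance=81974
3. pay 20041 -> balance=63482
4. pay 18788 -> balance=45893

45893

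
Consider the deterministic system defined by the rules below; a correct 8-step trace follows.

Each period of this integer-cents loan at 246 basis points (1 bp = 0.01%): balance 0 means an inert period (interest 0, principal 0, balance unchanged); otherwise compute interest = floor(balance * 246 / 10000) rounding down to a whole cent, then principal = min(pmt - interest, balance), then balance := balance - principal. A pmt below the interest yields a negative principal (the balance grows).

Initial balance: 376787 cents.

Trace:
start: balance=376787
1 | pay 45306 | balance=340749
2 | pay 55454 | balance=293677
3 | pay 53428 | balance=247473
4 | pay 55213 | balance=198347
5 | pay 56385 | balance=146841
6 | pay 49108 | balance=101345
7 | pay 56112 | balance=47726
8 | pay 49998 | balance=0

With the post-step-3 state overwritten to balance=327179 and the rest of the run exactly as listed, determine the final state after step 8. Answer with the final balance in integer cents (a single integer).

88905

state after step 3 := balance=327179
4 | pay 55213 | balance=280014
5 | pay 56385 | balance=230517
6 | pay 49108 | balance=187079
7 | pay 56112 | balance=135569
8 | pay 49998 | balance=88905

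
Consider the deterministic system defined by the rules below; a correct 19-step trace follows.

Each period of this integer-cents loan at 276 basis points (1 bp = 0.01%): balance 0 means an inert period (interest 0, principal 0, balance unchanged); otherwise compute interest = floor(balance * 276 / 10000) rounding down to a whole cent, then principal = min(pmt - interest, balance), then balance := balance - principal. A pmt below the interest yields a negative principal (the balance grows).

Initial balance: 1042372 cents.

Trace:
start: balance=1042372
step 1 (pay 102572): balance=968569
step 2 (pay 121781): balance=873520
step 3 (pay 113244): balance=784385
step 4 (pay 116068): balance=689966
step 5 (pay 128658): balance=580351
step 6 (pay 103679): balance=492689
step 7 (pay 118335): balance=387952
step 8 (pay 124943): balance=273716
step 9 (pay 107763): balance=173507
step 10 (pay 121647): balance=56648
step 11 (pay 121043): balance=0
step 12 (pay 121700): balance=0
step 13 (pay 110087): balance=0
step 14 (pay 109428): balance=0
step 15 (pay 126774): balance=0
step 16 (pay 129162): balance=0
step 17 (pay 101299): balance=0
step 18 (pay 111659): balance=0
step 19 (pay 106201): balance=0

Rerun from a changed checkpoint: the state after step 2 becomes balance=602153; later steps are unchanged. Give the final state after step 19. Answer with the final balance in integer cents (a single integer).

state after step 2 := balance=602153
step 3 (pay 113244): balance=505528
step 4 (pay 116068): balance=403412
step 5 (pay 128658): balance=285888
step 6 (pay 103679): balance=190099
step 7 (pay 118335): balance=77010
step 8 (pay 124943): balance=0
step 9 (pay 107763): balance=0
step 10 (pay 121647): balance=0
step 11 (pay 121043): balance=0
step 12 (pay 121700): balance=0
step 13 (pay 110087): balance=0
step 14 (pay 109428): balance=0
step 15 (pay 126774): balance=0
step 16 (pay 129162): balance=0
step 17 (pay 101299): balance=0
step 18 (pay 111659): balance=0
step 19 (pay 106201): balance=0

0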